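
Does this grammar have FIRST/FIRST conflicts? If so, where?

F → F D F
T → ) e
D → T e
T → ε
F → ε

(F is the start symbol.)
No FIRST/FIRST conflicts.

A FIRST/FIRST conflict occurs when two productions N → α and N → β for the same non-terminal have FIRST(α) ∩ FIRST(β) ≠ ∅ (with ε ∈ FIRST of a nullable right-hand side, so two nullable alternatives also conflict).

FIRST sets of the non-terminals at (or reachable through a nullable prefix from) the front of some alternative:
  FIRST(F) = { ')', 'e', ε }
  FIRST(D) = { ')', 'e' }

Productions for F:
  F → F D F: FIRST = { ')', 'e' }
  F → ε: FIRST = { ε }
Productions for T:
  T → ) e: FIRST = { ')' }
  T → ε: FIRST = { ε }
D has only one production, so no FIRST/FIRST conflict is possible there.

All alternatives of each non-terminal have pairwise disjoint FIRST sets.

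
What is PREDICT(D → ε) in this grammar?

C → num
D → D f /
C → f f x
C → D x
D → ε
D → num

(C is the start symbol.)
PREDICT(D → ε) = (FIRST(RHS) \ {ε}) ∪ (FOLLOW(D) if ε ∈ FIRST(RHS), i.e. RHS ⇒* ε)
The right-hand side is ε (FIRST(ε) = { ε }), so the predict set is FOLLOW(D) = { 'f', 'x' }
PREDICT(D → ε) = { 'f', 'x' }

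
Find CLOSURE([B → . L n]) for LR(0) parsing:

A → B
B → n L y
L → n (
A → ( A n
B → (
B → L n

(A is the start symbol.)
Start with: [B → . L n]
  [B → . L n] has the dot before L: add [L → . n (]
No further items can be added.

CLOSURE = { [B → . L n], [L → . n (] }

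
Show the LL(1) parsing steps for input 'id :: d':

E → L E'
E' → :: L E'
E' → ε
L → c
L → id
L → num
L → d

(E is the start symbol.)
LL(1) parsing maintains a stack (initially the start symbol over $) and the input. At each step: if the stack top is a terminal, match it against the current input token; if it is a non-terminal N, replace it with the RHS of M[N, lookahead] (the unique production whose predict set contains the lookahead).

Stack is shown with the top on the left.

Stack      Input      Action
----------------------------
E $        id :: d $  output E → L E'
L E' $     id :: d $  output L → id
id E' $    id :: d $  match 'id'
E' $       :: d $     output E' → :: L E'
:: L E' $  :: d $     match '::'
L E' $     d $        output L → d
d E' $     d $        match 'd'
E' $       $          output E' → ε
$          $          accept

The string is accepted.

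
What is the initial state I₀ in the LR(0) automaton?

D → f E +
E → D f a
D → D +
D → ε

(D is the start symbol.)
First, augment the grammar with D' → D
I₀ = CLOSURE({ [D' → . D] }):
  [D' → . D] has the dot before D: add [D → . f E +], [D → . D +], [D → .]
No further items can be added.

I₀ = { [D → . D +], [D → . f E +], [D → .], [D' → . D] }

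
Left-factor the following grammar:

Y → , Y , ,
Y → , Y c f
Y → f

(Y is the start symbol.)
Y → , Y Y'
Y' → , ,
Y' → c f
Y → f

Left-factoring transforms A → αβ₁ | αβ₂ into A → αA' and A' → β₁ | β₂
(α is the longest common prefix among the alternatives). Repeat until
no nonterminal has two alternatives with a common prefix.

Round 1: Y has alternatives sharing prefix ', Y'. Introduce Y': Y → , Y Y'
  Add: Y' → , ,
  Add: Y' → c f

No remaining common prefixes — done.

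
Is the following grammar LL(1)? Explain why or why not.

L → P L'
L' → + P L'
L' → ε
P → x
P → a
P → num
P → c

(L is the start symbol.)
Relevant sets:
  FOLLOW(L') = { $ }

For L':
  PREDICT(L' → '+' P L') = { '+' }
  PREDICT(L' → ε) = { $ }
For P:
  PREDICT(P → x) = { 'x' }
  PREDICT(P → a) = { 'a' }
  PREDICT(P → num) = { 'num' }
  PREDICT(P → c) = { 'c' }
L has a single production, so nothing to check there.

All predict sets are disjoint. The grammar IS LL(1).

Answer: Yes, the grammar is LL(1).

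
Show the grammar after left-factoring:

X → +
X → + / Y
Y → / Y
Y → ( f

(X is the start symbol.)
X → + X'
X' → ε
X' → / Y
Y → / Y
Y → ( f

Left-factoring transforms A → αβ₁ | αβ₂ into A → αA' and A' → β₁ | β₂
(α is the longest common prefix among the alternatives). Repeat until
no nonterminal has two alternatives with a common prefix.

Round 1: X has alternatives sharing prefix '+'. Introduce X': X → + X'
  Add: X' → ε
  Add: X' → / Y

No remaining common prefixes — done.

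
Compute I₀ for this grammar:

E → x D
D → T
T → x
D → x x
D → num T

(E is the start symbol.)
{ [E → . x D], [E' → . E] }

First, augment the grammar with E' → E
I₀ = CLOSURE({ [E' → . E] }):
  [E' → . E] has the dot before E: add [E → . x D]
No further items can be added.

I₀ = { [E → . x D], [E' → . E] }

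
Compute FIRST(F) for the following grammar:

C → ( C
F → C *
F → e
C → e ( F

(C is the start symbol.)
{ '(', 'e' }

FIRST sets of the other non-terminals involved (by the same procedure, iterated to a fixed point):
  FIRST(C) = { '(', 'e' }

From F → C *:
  - C is a non-terminal: add FIRST(C) \ {ε} = { '(', 'e' }
    C is not nullable, so stop
From F → e:
  - e is a terminal: add 'e' and stop

Collecting: FIRST(F) = { '(', 'e' }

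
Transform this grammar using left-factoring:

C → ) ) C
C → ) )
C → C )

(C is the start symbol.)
C → ) ) C'
C' → C
C' → ε
C → C )

Left-factoring transforms A → αβ₁ | αβ₂ into A → αA' and A' → β₁ | β₂
(α is the longest common prefix among the alternatives). Repeat until
no nonterminal has two alternatives with a common prefix.

Round 1: C has alternatives sharing prefix ') )'. Introduce C': C → ) ) C'
  Add: C' → C
  Add: C' → ε

No remaining common prefixes — done.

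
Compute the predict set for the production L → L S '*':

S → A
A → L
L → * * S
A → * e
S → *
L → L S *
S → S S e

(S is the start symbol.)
PREDICT(L → L S '*') = (FIRST(RHS) \ {ε}) ∪ (FOLLOW(L) if ε ∈ FIRST(RHS), i.e. RHS ⇒* ε)
FIRST(L) = { '*' }
FIRST(L S '*') = { '*' }
ε ∉ FIRST(L S '*'), so FOLLOW(L) is not added.
PREDICT(L → L S '*') = { '*' }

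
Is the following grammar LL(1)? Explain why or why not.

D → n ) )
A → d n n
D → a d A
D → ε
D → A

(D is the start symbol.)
Relevant sets:
  FIRST(A) = { 'd' }
  FOLLOW(D) = { $ }

For D:
  PREDICT(D → n ')' ')') = { 'n' }
  PREDICT(D → a d A) = { 'a' }
  PREDICT(D → ε) = { $ }
  PREDICT(D → A) = { 'd' }
A has a single production, so nothing to check there.

All predict sets are disjoint. The grammar IS LL(1).

Answer: Yes, the grammar is LL(1).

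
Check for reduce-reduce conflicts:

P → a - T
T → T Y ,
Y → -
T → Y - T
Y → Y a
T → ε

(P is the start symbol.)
A reduce-reduce conflict occurs when an LR(0) state has two complete items [A → α .] and [B → β .] — both call for a reduction, and with no lookahead the parser cannot choose between them.

Augment with P' → P and build the canonical LR(0) collection (I0 = CLOSURE({[P' → . P]}), then GOTO on every symbol after a dot until no new states appear). It has 12 states:
  I0: { [P → . a - T], [P' → . P] }  — shift
  I1: { [P' → P .] }  — accept
  I2: { [P → a . - T] }  — shift
  I3: { [P → a - . T], [T → . T Y ,], [T → . Y - T], [T → .], [Y → . -], [Y → . Y a] }  — shift, reduce
  I4: { [Y → - .] }  — reduce
  I5: { [P → a - T .], [T → T . Y ,], [Y → . -], [Y → . Y a] }  — shift, reduce
  I6: { [T → Y . - T], [Y → Y . a] }  — shift
  I7: { [T → . T Y ,], [T → . Y - T], [T → .], [T → Y - . T], [Y → . -], [Y → . Y a] }  — shift, reduce
  I8: { [Y → Y a .] }  — reduce
  I9: { [T → T . Y ,], [T → Y - T .], [Y → . -], [Y → . Y a] }  — shift, reduce
  I10: { [T → T Y . ,], [Y → Y . a] }  — shift
  I11: { [T → T Y , .] }  — reduce

No state contains more than one complete item.

Answer: No reduce-reduce conflicts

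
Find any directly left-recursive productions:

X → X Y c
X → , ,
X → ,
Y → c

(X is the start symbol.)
X → X Y c: LEFT RECURSIVE (starts with X)
X → , ,: starts with ','
X → ,: starts with ','
Y → c: starts with c

The grammar has direct left recursion on: X.

Answer: Yes, X is left-recursive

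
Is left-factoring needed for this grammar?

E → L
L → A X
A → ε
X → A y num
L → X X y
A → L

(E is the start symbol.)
Left-factoring is needed when two productions for the same non-terminal
share a common prefix on the right-hand side.

Productions for L:
  L → A X
  L → X X y
Productions for A:
  A → ε
  A → L

No common prefixes found.

Answer: No, left-factoring is not needed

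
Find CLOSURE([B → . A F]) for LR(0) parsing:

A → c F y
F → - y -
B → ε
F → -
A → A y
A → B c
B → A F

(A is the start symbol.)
Start with: [B → . A F]
  [B → . A F] has the dot before A: add [A → . c F y], [A → . A y], [A → . B c]
  [A → . B c] has the dot before B: add [B → .]
No further items can be added.

CLOSURE = { [A → . A y], [A → . B c], [A → . c F y], [B → . A F], [B → .] }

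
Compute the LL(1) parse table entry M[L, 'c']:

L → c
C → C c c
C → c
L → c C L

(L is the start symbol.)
L → c, L → c C L

To find M[L, 'c'], we find productions for L where 'c' is in the predict set (PREDICT(N → α) = (FIRST(α) \ {ε}) ∪ (FOLLOW(N) if α ⇒* ε)).

L → c: PREDICT = { 'c' }
  'c' is in predict set, so this production goes in M[L, 'c']
L → c C L: PREDICT = { 'c' }
  'c' is in predict set, so this production goes in M[L, 'c']

M[L, 'c'] = L → c, L → c C L  (a multiply-defined cell — the grammar is not LL(1))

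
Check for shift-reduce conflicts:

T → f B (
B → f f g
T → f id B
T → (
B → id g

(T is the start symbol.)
A shift-reduce conflict occurs when an LR(0) state has both:
  - a complete (reduce) item [A → α .] (dot at the end), and
  - a shift item [B → β . c γ] (dot before a terminal).

Augment with T' → T and build the canonical LR(0) collection (I0 = CLOSURE({[T' → . T]}), then GOTO on every symbol after a dot until no new states appear). It has 13 states:
  I0: { [T → . (], [T → . f B (], [T → . f id B], [T' → . T] }  — shift
  I1: { [T → ( .] }  — reduce
  I2: { [T' → T .] }  — accept
  I3: { [B → . f f g], [B → . id g], [T → f . B (], [T → f . id B] }  — shift
  I4: { [T → f B . (] }  — shift
  I5: { [B → f . f g] }  — shift
  I6: { [B → . f f g], [B → . id g], [B → id . g], [T → f id . B] }  — shift
  I7: { [T → f id B .] }  — reduce
  I8: { [B → id g .] }  — reduce
  I9: { [B → id . g] }  — shift
  I10: { [B → f f . g] }  — shift
  I11: { [B → f f g .] }  — reduce
  I12: { [T → f B ( .] }  — reduce

No state contains both a complete item and a shift item.

Answer: No shift-reduce conflicts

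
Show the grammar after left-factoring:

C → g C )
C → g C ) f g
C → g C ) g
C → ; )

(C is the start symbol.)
C → g C ) C'
C' → ε
C' → f g
C' → g
C → ; )

Left-factoring transforms A → αβ₁ | αβ₂ into A → αA' and A' → β₁ | β₂
(α is the longest common prefix among the alternatives). Repeat until
no nonterminal has two alternatives with a common prefix.

Round 1: C has alternatives sharing prefix 'g C )'. Introduce C': C → g C ) C'
  Add: C' → ε
  Add: C' → f g
  Add: C' → g

No remaining common prefixes — done.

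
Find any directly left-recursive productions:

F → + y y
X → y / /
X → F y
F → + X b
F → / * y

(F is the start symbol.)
No direct left recursion

Direct left recursion occurs when N → N α for some non-terminal N (the right-hand side begins with the left-hand side itself).

F → + y y: starts with '+'
X → y / /: starts with y
X → F y: starts with F
F → + X b: starts with '+'
F → / * y: starts with '/'

No direct left recursion found.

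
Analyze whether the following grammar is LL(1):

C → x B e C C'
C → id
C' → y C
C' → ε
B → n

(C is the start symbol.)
No. Predict set conflict for C': { 'y' }

Relevant sets:
  FOLLOW(C') = { $, 'y' }

For C:
  PREDICT(C → x B e C C') = { 'x' }
  PREDICT(C → id) = { 'id' }
For C':
  PREDICT(C' → y C) = { 'y' }
  PREDICT(C' → ε) = { $, 'y' }
B has a single production, so nothing to check there.

Conflict found: Predict set conflict for C': { 'y' }
The grammar is NOT LL(1).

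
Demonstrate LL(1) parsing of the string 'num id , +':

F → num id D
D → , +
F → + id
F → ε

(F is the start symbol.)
LL(1) parsing maintains a stack (initially the start symbol over $) and the input. At each step: if the stack top is a terminal, match it against the current input token; if it is a non-terminal N, replace it with the RHS of M[N, lookahead] (the unique production whose predict set contains the lookahead).

Stack is shown with the top on the left.

Stack       Input         Action
--------------------------------
F $         num id , + $  output F → num id D
num id D $  num id , + $  match 'num'
id D $      id , + $      match 'id'
D $         , + $         output D → , +
, + $       , + $         match ','
+ $         + $           match '+'
$           $             accept

The string is accepted.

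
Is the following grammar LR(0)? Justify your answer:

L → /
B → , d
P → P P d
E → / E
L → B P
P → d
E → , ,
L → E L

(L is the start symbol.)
No. Shift-reduce conflict between [L → / .] and [E → . , ,]

A grammar is LR(0) if no state in the canonical LR(0) collection has:
  - both a shift item (dot before a terminal) and a complete item (shift-reduce conflict), or
  - two or more complete items (reduce-reduce conflict; the accept item [L' → L .] counts as a complete item here).

Augment with L' → L and build the canonical LR(0) collection (I0 = CLOSURE({[L' → . L]}), then GOTO on every symbol after a dot until no new states appear). It has 16 states:
  I0: { [B → . , d], [E → . , ,], [E → . / E], [L → . /], [L → . B P], [L → . E L], [L' → . L] }  — shift
  I1: { [B → , . d], [E → , . ,] }  — shift
  I2: { [E → . , ,], [E → . / E], [E → / . E], [L → / .] }  — shift, reduce
  I3: { [L → B . P], [P → . P P d], [P → . d] }  — shift
  I4: { [B → . , d], [E → . , ,], [E → . / E], [L → . /], [L → . B P], [L → . E L], [L → E . L] }  — shift
  I5: { [L' → L .] }  — accept
  I6: { [L → E L .] }  — reduce
  I7: { [L → B P .], [P → . P P d], [P → . d], [P → P . P d] }  — shift, reduce
  I8: { [P → d .] }  — reduce
  I9: { [P → . P P d], [P → . d], [P → P . P d], [P → P P . d] }  — shift
  I10: { [P → P P d .], [P → d .] }  — 2 reduces
  I11: { [E → , . ,] }  — shift
  I12: { [E → . , ,], [E → . / E], [E → / . E] }  — shift
  I13: { [E → / E .] }  — reduce
  I14: { [E → , , .] }  — reduce
  I15: { [B → , d .] }  — reduce

Conflict in state I2:
  Shift-reduce conflict between [L → / .] and [E → . , ,]
So the grammar is NOT LR(0).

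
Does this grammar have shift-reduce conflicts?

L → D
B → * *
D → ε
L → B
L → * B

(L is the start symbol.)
A shift-reduce conflict occurs when an LR(0) state has both:
  - a complete (reduce) item [A → α .] (dot at the end), and
  - a shift item [B → β . c γ] (dot before a terminal).

Augment with L' → L and build the canonical LR(0) collection (I0 = CLOSURE({[L' → . L]}), then GOTO on every symbol after a dot until no new states appear). It has 8 states:
  I0: { [B → . * *], [D → .], [L → . * B], [L → . B], [L → . D], [L' → . L] }  — shift, reduce
  I1: { [B → * . *], [B → . * *], [L → * . B] }  — shift
  I2: { [L → B .] }  — reduce
  I3: { [L → D .] }  — reduce
  I4: { [L' → L .] }  — accept
  I5: { [B → * * .], [B → * . *] }  — shift, reduce
  I6: { [L → * B .] }  — reduce
  I7: { [B → * * .] }  — reduce

I0 contains reduce item [D → .] and shift items [B → . * *], [L → . * B] — shift-reduce conflict.
I5 contains reduce item [B → * * .] and shift item [B → * . *] — shift-reduce conflict.

Answer: Yes — I0: [D → .] vs [B → . * *]; I5: [B → * * .] vs [B → * . *]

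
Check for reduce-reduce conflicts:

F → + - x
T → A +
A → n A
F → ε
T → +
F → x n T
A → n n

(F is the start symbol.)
No reduce-reduce conflicts

A reduce-reduce conflict occurs when an LR(0) state has two complete items [A → α .] and [B → β .] — both call for a reduction, and with no lookahead the parser cannot choose between them.

Augment with F' → F and build the canonical LR(0) collection (I0 = CLOSURE({[F' → . F]}), then GOTO on every symbol after a dot until no new states appear). It has 14 states:
  I0: { [F → . + - x], [F → . x n T], [F → .], [F' → . F] }  — shift, reduce
  I1: { [F → + . - x] }  — shift
  I2: { [F' → F .] }  — accept
  I3: { [F → x . n T] }  — shift
  I4: { [A → . n A], [A → . n n], [F → x n . T], [T → . +], [T → . A +] }  — shift
  I5: { [T → + .] }  — reduce
  I6: { [T → A . +] }  — shift
  I7: { [F → x n T .] }  — reduce
  I8: { [A → . n A], [A → . n n], [A → n . A], [A → n . n] }  — shift
  I9: { [A → n A .] }  — reduce
  I10: { [A → . n A], [A → . n n], [A → n . A], [A → n . n], [A → n n .] }  — shift, reduce
  I11: { [T → A + .] }  — reduce
  I12: { [F → + - . x] }  — shift
  I13: { [F → + - x .] }  — reduce

No state contains more than one complete item.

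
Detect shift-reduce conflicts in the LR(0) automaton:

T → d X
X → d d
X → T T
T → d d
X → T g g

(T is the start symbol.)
Yes — I5: [T → d d .] vs [T → . d X]; I6: [T → d d .] vs [T → . d X]

Augment with T' → T and build the canonical LR(0) collection (I0 = CLOSURE({[T' → . T]}), then GOTO on every symbol after a dot until no new states appear). It has 10 states:
  I0: { [T → . d X], [T → . d d], [T' → . T] }  — shift
  I1: { [T' → T .] }  — accept
  I2: { [T → . d X], [T → . d d], [T → d . X], [T → d . d], [X → . T T], [X → . T g g], [X → . d d] }  — shift
  I3: { [T → . d X], [T → . d d], [X → T . T], [X → T . g g] }  — shift
  I4: { [T → d X .] }  — reduce
  I5: { [T → . d X], [T → . d d], [T → d . X], [T → d . d], [T → d d .], [X → . T T], [X → . T g g], [X → . d d], [X → d . d] }  — shift, reduce
  I6: { [T → . d X], [T → . d d], [T → d . X], [T → d . d], [T → d d .], [X → . T T], [X → . T g g], [X → . d d], [X → d . d], [X → d d .] }  — shift, 2 reduces
  I7: { [X → T T .] }  — reduce
  I8: { [X → T g . g] }  — shift
  I9: { [X → T g g .] }  — reduce

I5 contains reduce item [T → d d .] and shift items [T → . d X], [T → . d d], [T → d . d], [X → . d d], [X → d . d] — shift-reduce conflict.
I6 contains reduce items [T → d d .], [X → d d .] and shift items [T → . d X], [T → . d d], [T → d . d], [X → . d d], [X → d . d] — shift-reduce conflict.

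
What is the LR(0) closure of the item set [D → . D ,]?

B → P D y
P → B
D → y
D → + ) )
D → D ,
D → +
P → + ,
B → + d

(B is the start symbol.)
{ [D → . + ) )], [D → . +], [D → . D ,], [D → . y] }

Start with: [D → . D ,]
  [D → . D ,] has the dot before D: add [D → . y], [D → . + ) )], [D → . +]
No further items can be added.

CLOSURE = { [D → . + ) )], [D → . +], [D → . D ,], [D → . y] }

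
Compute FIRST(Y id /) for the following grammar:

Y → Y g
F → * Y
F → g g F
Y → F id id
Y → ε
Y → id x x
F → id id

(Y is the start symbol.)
FIRST sets of the non-terminals involved (from the grammar, by fixed-point iteration):
  FIRST(Y) = { '*', 'g', 'id', ε }

To compute FIRST(Y id /), process the symbols left to right:
Symbol Y is a non-terminal. Add FIRST(Y) \ {ε} = { '*', 'g', 'id' }
Y is nullable (ε ∈ FIRST(Y)), continue to the next symbol.
Symbol id is a terminal. Add 'id' and stop.
FIRST(Y id /) = { '*', 'g', 'id' }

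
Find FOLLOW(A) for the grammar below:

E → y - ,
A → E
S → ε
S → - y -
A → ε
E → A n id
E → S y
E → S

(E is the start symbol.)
In E → A n id: A is followed by n id, add FIRST(n id) \ {ε} = { 'n' }

Taking the union: FOLLOW(A) = { 'n' }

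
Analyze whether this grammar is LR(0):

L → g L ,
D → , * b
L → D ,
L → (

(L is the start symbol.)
Augment with L' → L and build the canonical LR(0) collection (I0 = CLOSURE({[L' → . L]}), then GOTO on every symbol after a dot until no new states appear). It has 11 states:
  I0: { [D → . , * b], [L → . (], [L → . D ,], [L → . g L ,], [L' → . L] }  — shift
  I1: { [L → ( .] }  — reduce
  I2: { [D → , . * b] }  — shift
  I3: { [L → D . ,] }  — shift
  I4: { [L' → L .] }  — accept
  I5: { [D → . , * b], [L → . (], [L → . D ,], [L → . g L ,], [L → g . L ,] }  — shift
  I6: { [L → g L . ,] }  — shift
  I7: { [L → g L , .] }  — reduce
  I8: { [L → D , .] }  — reduce
  I9: { [D → , * . b] }  — shift
  I10: { [D → , * b .] }  — reduce

Every state is either a pure shift/goto state or contains exactly one complete item and nothing to shift — no conflicts. The grammar is LR(0).

Answer: Yes, the grammar is LR(0)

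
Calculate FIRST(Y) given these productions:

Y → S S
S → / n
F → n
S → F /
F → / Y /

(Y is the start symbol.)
{ '/', 'n' }

To compute FIRST(Y), examine every production with Y on the left-hand side, reading each right-hand side left to right until a non-nullable symbol is reached.

FIRST sets of the other non-terminals involved (by the same procedure, iterated to a fixed point):
  FIRST(S) = { '/', 'n' }

From Y → S S:
  - S is a non-terminal: add FIRST(S) \ {ε} = { '/', 'n' }
    S is not nullable, so stop

Collecting: FIRST(Y) = { '/', 'n' }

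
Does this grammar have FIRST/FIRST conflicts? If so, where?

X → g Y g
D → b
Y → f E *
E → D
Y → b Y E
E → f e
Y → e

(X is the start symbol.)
A FIRST/FIRST conflict occurs when two productions N → α and N → β for the same non-terminal have FIRST(α) ∩ FIRST(β) ≠ ∅ (with ε ∈ FIRST of a nullable right-hand side, so two nullable alternatives also conflict).

FIRST sets of the non-terminals at (or reachable through a nullable prefix from) the front of some alternative:
  FIRST(D) = { 'b' }

Productions for Y:
  Y → f E *: FIRST = { 'f' }
  Y → b Y E: FIRST = { 'b' }
  Y → e: FIRST = { 'e' }
Productions for E:
  E → D: FIRST = { 'b' }
  E → f e: FIRST = { 'f' }
X, D have only one production, so no FIRST/FIRST conflict is possible there.

All alternatives of each non-terminal have pairwise disjoint FIRST sets.

Answer: No FIRST/FIRST conflicts.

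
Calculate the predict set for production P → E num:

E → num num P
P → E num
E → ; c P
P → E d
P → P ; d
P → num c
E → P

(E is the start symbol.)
{ ';', 'num' }

PREDICT(P → E num) = (FIRST(RHS) \ {ε}) ∪ (FOLLOW(P) if ε ∈ FIRST(RHS), i.e. RHS ⇒* ε)
FIRST(E) = { ';', 'num' }
FIRST(E num) = { ';', 'num' }
ε ∉ FIRST(E num), so FOLLOW(P) is not added.
PREDICT(P → E num) = { ';', 'num' }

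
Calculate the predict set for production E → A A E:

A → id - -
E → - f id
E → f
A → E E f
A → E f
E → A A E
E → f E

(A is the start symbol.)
{ '-', 'f', 'id' }

PREDICT(E → A A E) = (FIRST(RHS) \ {ε}) ∪ (FOLLOW(E) if ε ∈ FIRST(RHS), i.e. RHS ⇒* ε)
FIRST(A) = { '-', 'f', 'id' }
FIRST(A A E) = { '-', 'f', 'id' }
ε ∉ FIRST(A A E), so FOLLOW(E) is not added.
PREDICT(E → A A E) = { '-', 'f', 'id' }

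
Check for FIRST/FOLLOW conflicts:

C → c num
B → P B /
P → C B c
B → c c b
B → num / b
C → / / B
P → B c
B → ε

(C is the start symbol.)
A FIRST/FOLLOW conflict occurs when a non-terminal N has a nullable alternative N → β (β ⇒* ε) and another alternative N → α with FIRST(α) ∩ FOLLOW(N) ≠ ∅: on such a lookahead the parser cannot decide between expanding α and letting N vanish via β.

Nullable non-terminals: B.
FIRST sets used below: FIRST(P) = { '/', 'c', 'num' }

B: nullable alternative(s) B → ε; FOLLOW(B) = { $, '/', 'c', 'num' }
  B → P B /: FIRST \ {ε} = { '/', 'c', 'num' } — overlaps FOLLOW(B) on { '/', 'c', 'num' }: CONFLICT
  B → c c b: FIRST \ {ε} = { 'c' } — overlaps FOLLOW(B) on { 'c' }: CONFLICT
  B → num / b: FIRST \ {ε} = { 'num' } — overlaps FOLLOW(B) on { 'num' }: CONFLICT
  B → ε: FIRST \ {ε} = { } — this is the only nullable alternative, skip

C, P have no nullable alternative, so no FIRST/FOLLOW check is needed there.

So the grammar has 3 FIRST/FOLLOW conflicts (marked CONFLICT above).

Answer: Yes. B → P B '/' with FOLLOW(B) on { '/', 'c', 'num' }; B → c c b with FOLLOW(B) on { 'c' }; B → num '/' b with FOLLOW(B) on { 'num' }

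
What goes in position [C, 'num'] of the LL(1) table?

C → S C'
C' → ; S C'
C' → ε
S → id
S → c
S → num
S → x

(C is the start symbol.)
C → S C'

To find M[C, 'num'], we find productions for C where 'num' is in the predict set (PREDICT(N → α) = (FIRST(α) \ {ε}) ∪ (FOLLOW(N) if α ⇒* ε)).

Relevant sets:
  FIRST(S) = { 'c', 'id', 'num', 'x' }

C → S C': PREDICT = { 'c', 'id', 'num', 'x' }
  'num' is in predict set, so this production goes in M[C, 'num']

M[C, 'num'] = C → S C'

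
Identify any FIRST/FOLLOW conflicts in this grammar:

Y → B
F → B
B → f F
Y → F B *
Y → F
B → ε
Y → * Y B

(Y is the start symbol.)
Yes. Y → B with FOLLOW(Y) on { 'f' }; Y → F B '*' with FOLLOW(Y) on { 'f' }; Y → F with FOLLOW(Y) on { 'f' }; B → f F with FOLLOW(B) on { 'f' }

Nullable non-terminals: B, F, Y.
FIRST sets used below: FIRST(B) = { 'f', ε }, FIRST(F) = { 'f', ε }

B: nullable alternative(s) B → ε; FOLLOW(B) = { $, '*', 'f' }
  B → f F: FIRST \ {ε} = { 'f' } — overlaps FOLLOW(B) on { 'f' }: CONFLICT
  B → ε: FIRST \ {ε} = { } — this is the only nullable alternative, skip
F has a nullable alternative but only one production, so nothing to check.

Y: nullable alternative(s) Y → B, Y → F; FOLLOW(Y) = { $, 'f' }
  Y → B: FIRST \ {ε} = { 'f' } — overlaps FOLLOW(Y) on { 'f' }: CONFLICT
  Y → F B *: FIRST \ {ε} = { '*', 'f' } — overlaps FOLLOW(Y) on { 'f' }: CONFLICT
  Y → F: FIRST \ {ε} = { 'f' } — overlaps FOLLOW(Y) on { 'f' }: CONFLICT
  Y → * Y B: FIRST \ {ε} = { '*' } — disjoint from FOLLOW(Y)

So the grammar has 4 FIRST/FOLLOW conflicts (marked CONFLICT above).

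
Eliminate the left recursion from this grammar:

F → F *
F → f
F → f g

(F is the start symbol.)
F is directly left-recursive. The standard transformation for
  A → A α₁ | ... | A α_m | β₁ | ... | β_n
is
  A  → β₁ A' | ... | β_n A'
  A' → α₁ A' | ... | α_m A' | ε

F → f becomes F → f F'
F → f g becomes F → f g F'
F → F * becomes F' → * F'
Add F' → ε

Resulting grammar:
F → f F'
F → f g F'
F' → * F'
F' → ε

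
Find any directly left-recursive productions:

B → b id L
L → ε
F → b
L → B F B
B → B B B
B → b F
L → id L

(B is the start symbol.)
Direct left recursion occurs when N → N α for some non-terminal N (the right-hand side begins with the left-hand side itself).

B → b id L: starts with b
L → ε: starts with ε
F → b: starts with b
L → B F B: starts with B
B → B B B: LEFT RECURSIVE (starts with B)
B → b F: starts with b
L → id L: starts with id

The grammar has direct left recursion on: B.

Answer: Yes, B is left-recursive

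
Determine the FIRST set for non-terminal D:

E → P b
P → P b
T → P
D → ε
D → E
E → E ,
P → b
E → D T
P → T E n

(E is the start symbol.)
FIRST sets of the other non-terminals involved (by the same procedure, iterated to a fixed point):
  FIRST(E) = { 'b' }

From D → ε:
  - ε-production, so ε ∈ FIRST(D)
From D → E:
  - E is a non-terminal: add FIRST(E) \ {ε} = { 'b' }
    E is not nullable, so stop

Collecting: FIRST(D) = { 'b', ε }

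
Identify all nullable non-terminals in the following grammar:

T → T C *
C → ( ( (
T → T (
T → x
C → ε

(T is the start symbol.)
A non-terminal is nullable if it can derive ε (the empty string): either it has an ε-production, or it has a production whose right-hand side consists entirely of nullable non-terminals.

ε-productions: C → ε
So C is immediately nullable.
No further non-terminal can be added: every production for the remaining non-terminals contains a terminal or a non-nullable non-terminal.
Nullable = { 'C' }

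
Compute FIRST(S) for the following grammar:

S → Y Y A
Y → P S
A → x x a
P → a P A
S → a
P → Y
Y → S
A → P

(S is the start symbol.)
FIRST sets of the other non-terminals involved (by the same procedure, iterated to a fixed point):
  FIRST(Y) = { 'a' }

From S → Y Y A:
  - Y is a non-terminal: add FIRST(Y) \ {ε} = { 'a' }
    Y is not nullable, so stop
From S → a:
  - a is a terminal: add 'a' and stop

Collecting: FIRST(S) = { 'a' }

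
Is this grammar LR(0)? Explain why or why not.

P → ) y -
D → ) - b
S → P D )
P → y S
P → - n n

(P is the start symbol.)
Augment with P' → P and build the canonical LR(0) collection (I0 = CLOSURE({[P' → . P]}), then GOTO on every symbol after a dot until no new states appear). It has 16 states:
  I0: { [P → . ) y -], [P → . - n n], [P → . y S], [P' → . P] }  — shift
  I1: { [P → ) . y -] }  — shift
  I2: { [P → - . n n] }  — shift
  I3: { [P' → P .] }  — accept
  I4: { [P → . ) y -], [P → . - n n], [P → . y S], [P → y . S], [S → . P D )] }  — shift
  I5: { [D → . ) - b], [S → P . D )] }  — shift
  I6: { [P → y S .] }  — reduce
  I7: { [D → ) . - b] }  — shift
  I8: { [S → P D . )] }  — shift
  I9: { [S → P D ) .] }  — reduce
  I10: { [D → ) - . b] }  — shift
  I11: { [D → ) - b .] }  — reduce
  I12: { [P → - n . n] }  — shift
  I13: { [P → - n n .] }  — reduce
  I14: { [P → ) y . -] }  — shift
  I15: { [P → ) y - .] }  — reduce

Every state is either a pure shift/goto state or contains exactly one complete item and nothing to shift — no conflicts. The grammar is LR(0).

Answer: Yes, the grammar is LR(0)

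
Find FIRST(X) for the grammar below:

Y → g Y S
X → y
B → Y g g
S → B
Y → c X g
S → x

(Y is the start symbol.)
To compute FIRST(X), examine every production with X on the left-hand side, reading each right-hand side left to right until a non-nullable symbol is reached.

From X → y:
  - y is a terminal: add 'y' and stop

Collecting: FIRST(X) = { 'y' }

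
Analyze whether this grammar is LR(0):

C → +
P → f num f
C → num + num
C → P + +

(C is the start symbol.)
Yes, the grammar is LR(0)

Augment with C' → C and build the canonical LR(0) collection (I0 = CLOSURE({[C' → . C]}), then GOTO on every symbol after a dot until no new states appear). It has 12 states:
  I0: { [C → . +], [C → . P + +], [C → . num + num], [C' → . C], [P → . f num f] }  — shift
  I1: { [C → + .] }  — reduce
  I2: { [C' → C .] }  — accept
  I3: { [C → P . + +] }  — shift
  I4: { [P → f . num f] }  — shift
  I5: { [C → num . + num] }  — shift
  I6: { [C → num + . num] }  — shift
  I7: { [C → num + num .] }  — reduce
  I8: { [P → f num . f] }  — shift
  I9: { [P → f num f .] }  — reduce
  I10: { [C → P + . +] }  — shift
  I11: { [C → P + + .] }  — reduce

Every state is either a pure shift/goto state or contains exactly one complete item and nothing to shift — no conflicts. The grammar is LR(0).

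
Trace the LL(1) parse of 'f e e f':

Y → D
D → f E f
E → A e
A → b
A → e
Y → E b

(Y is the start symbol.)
LL(1) parsing maintains a stack (initially the start symbol over $) and the input. At each step: if the stack top is a terminal, match it against the current input token; if it is a non-terminal N, replace it with the RHS of M[N, lookahead] (the unique production whose predict set contains the lookahead).

Stack is shown with the top on the left.

Stack    Input      Action
--------------------------
Y $      f e e f $  output Y → D
D $      f e e f $  output D → f E f
f E f $  f e e f $  match 'f'
E f $    e e f $    output E → A e
A e f $  e e f $    output A → e
e e f $  e e f $    match 'e'
e f $    e f $      match 'e'
f $      f $        match 'f'
$        $          accept

The string is accepted.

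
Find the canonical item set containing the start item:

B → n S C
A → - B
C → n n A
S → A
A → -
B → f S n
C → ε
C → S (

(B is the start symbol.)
First, augment the grammar with B' → B
I₀ = CLOSURE({ [B' → . B] }):
  [B' → . B] has the dot before B: add [B → . n S C], [B → . f S n]
No further items can be added.

I₀ = { [B → . f S n], [B → . n S C], [B' → . B] }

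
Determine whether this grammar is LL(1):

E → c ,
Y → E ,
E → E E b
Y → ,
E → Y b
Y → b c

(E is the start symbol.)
No. Predict set conflict for E: { 'c' }

Relevant sets:
  FIRST(E) = { ',', 'b', 'c' }
  FIRST(Y) = { ',', 'b', 'c' }

For E:
  PREDICT(E → c ',') = { 'c' }
  PREDICT(E → E E b) = { ',', 'b', 'c' }
  PREDICT(E → Y b) = { ',', 'b', 'c' }
For Y:
  PREDICT(Y → E ',') = { ',', 'b', 'c' }
  PREDICT(Y → ',') = { ',' }
  PREDICT(Y → b c) = { 'b' }

Conflict found: Predict set conflict for E: { 'c' }
The grammar is NOT LL(1).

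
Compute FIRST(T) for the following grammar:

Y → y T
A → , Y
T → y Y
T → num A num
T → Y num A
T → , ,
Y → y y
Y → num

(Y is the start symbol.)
To compute FIRST(T), examine every production with T on the left-hand side, reading each right-hand side left to right until a non-nullable symbol is reached.

FIRST sets of the other non-terminals involved (by the same procedure, iterated to a fixed point):
  FIRST(Y) = { 'num', 'y' }

From T → y Y:
  - y is a terminal: add 'y' and stop
From T → num A num:
  - num is a terminal: add 'num' and stop
From T → Y num A:
  - Y is a non-terminal: add FIRST(Y) \ {ε} = { 'num', 'y' }
    Y is not nullable, so stop
From T → , ,:
  - ',' is a terminal: add ',' and stop

Collecting: FIRST(T) = { ',', 'num', 'y' }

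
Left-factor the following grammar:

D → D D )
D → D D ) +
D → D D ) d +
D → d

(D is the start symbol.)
D → D D ) D'
D' → ε
D' → +
D' → d +
D → d

Left-factoring transforms A → αβ₁ | αβ₂ into A → αA' and A' → β₁ | β₂
(α is the longest common prefix among the alternatives). Repeat until
no nonterminal has two alternatives with a common prefix.

Round 1: D has alternatives sharing prefix 'D D )'. Introduce D': D → D D ) D'
  Add: D' → ε
  Add: D' → +
  Add: D' → d +

No remaining common prefixes — done.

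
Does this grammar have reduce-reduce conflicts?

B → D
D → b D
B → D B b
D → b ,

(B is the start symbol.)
No reduce-reduce conflicts

A reduce-reduce conflict occurs when an LR(0) state has two complete items [A → α .] and [B → β .] — both call for a reduction, and with no lookahead the parser cannot choose between them.

Augment with B' → B and build the canonical LR(0) collection (I0 = CLOSURE({[B' → . B]}), then GOTO on every symbol after a dot until no new states appear). It has 8 states:
  I0: { [B → . D B b], [B → . D], [B' → . B], [D → . b ,], [D → . b D] }  — shift
  I1: { [B' → B .] }  — accept
  I2: { [B → . D B b], [B → . D], [B → D . B b], [B → D .], [D → . b ,], [D → . b D] }  — shift, reduce
  I3: { [D → . b ,], [D → . b D], [D → b . ,], [D → b . D] }  — shift
  I4: { [D → b , .] }  — reduce
  I5: { [D → b D .] }  — reduce
  I6: { [B → D B . b] }  — shift
  I7: { [B → D B b .] }  — reduce

No state contains more than one complete item.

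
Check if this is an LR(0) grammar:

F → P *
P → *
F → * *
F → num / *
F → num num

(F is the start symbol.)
No. Shift-reduce conflict between [P → * .] and [F → * . *]

A grammar is LR(0) if no state in the canonical LR(0) collection has:
  - both a shift item (dot before a terminal) and a complete item (shift-reduce conflict), or
  - two or more complete items (reduce-reduce conflict; the accept item [F' → F .] counts as a complete item here).

Augment with F' → F and build the canonical LR(0) collection (I0 = CLOSURE({[F' → . F]}), then GOTO on every symbol after a dot until no new states appear). It has 10 states:
  I0: { [F → . * *], [F → . P *], [F → . num / *], [F → . num num], [F' → . F], [P → . *] }  — shift
  I1: { [F → * . *], [P → * .] }  — shift, reduce
  I2: { [F' → F .] }  — accept
  I3: { [F → P . *] }  — shift
  I4: { [F → num . / *], [F → num . num] }  — shift
  I5: { [F → num / . *] }  — shift
  I6: { [F → num num .] }  — reduce
  I7: { [F → num / * .] }  — reduce
  I8: { [F → P * .] }  — reduce
  I9: { [F → * * .] }  — reduce

Conflict in state I1:
  Shift-reduce conflict between [P → * .] and [F → * . *]
So the grammar is NOT LR(0).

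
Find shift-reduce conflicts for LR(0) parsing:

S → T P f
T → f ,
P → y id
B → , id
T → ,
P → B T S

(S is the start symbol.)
A shift-reduce conflict occurs when an LR(0) state has both:
  - a complete (reduce) item [A → α .] (dot at the end), and
  - a shift item [B → β . c γ] (dot before a terminal).

Augment with S' → S and build the canonical LR(0) collection (I0 = CLOSURE({[S' → . S]}), then GOTO on every symbol after a dot until no new states appear). It has 15 states:
  I0: { [S → . T P f], [S' → . S], [T → . ,], [T → . f ,] }  — shift
  I1: { [T → , .] }  — reduce
  I2: { [S' → S .] }  — accept
  I3: { [B → . , id], [P → . B T S], [P → . y id], [S → T . P f] }  — shift
  I4: { [T → f . ,] }  — shift
  I5: { [T → f , .] }  — reduce
  I6: { [B → , . id] }  — shift
  I7: { [P → B . T S], [T → . ,], [T → . f ,] }  — shift
  I8: { [S → T P . f] }  — shift
  I9: { [P → y . id] }  — shift
  I10: { [P → y id .] }  — reduce
  I11: { [S → T P f .] }  — reduce
  I12: { [P → B T . S], [S → . T P f], [T → . ,], [T → . f ,] }  — shift
  I13: { [P → B T S .] }  — reduce
  I14: { [B → , id .] }  — reduce

No state contains both a complete item and a shift item.

Answer: No shift-reduce conflicts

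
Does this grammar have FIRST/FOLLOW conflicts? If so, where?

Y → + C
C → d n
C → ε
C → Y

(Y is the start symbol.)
A FIRST/FOLLOW conflict occurs when a non-terminal N has a nullable alternative N → β (β ⇒* ε) and another alternative N → α with FIRST(α) ∩ FOLLOW(N) ≠ ∅: on such a lookahead the parser cannot decide between expanding α and letting N vanish via β.

Nullable non-terminals: C.
FIRST sets used below: FIRST(Y) = { '+' }

C: nullable alternative(s) C → ε; FOLLOW(C) = { $ }
  C → d n: FIRST \ {ε} = { 'd' } — disjoint from FOLLOW(C)
  C → ε: FIRST \ {ε} = { } — this is the only nullable alternative, skip
  C → Y: FIRST \ {ε} = { '+' } — disjoint from FOLLOW(C)

Y has no nullable alternative, so no FIRST/FOLLOW check is needed there.

No FIRST/FOLLOW conflicts found.

Answer: No FIRST/FOLLOW conflicts.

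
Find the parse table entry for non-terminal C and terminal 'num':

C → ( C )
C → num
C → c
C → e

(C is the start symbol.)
To find M[C, 'num'], we find productions for C where 'num' is in the predict set (PREDICT(N → α) = (FIRST(α) \ {ε}) ∪ (FOLLOW(N) if α ⇒* ε)).

C → ( C ): PREDICT = { '(' }
C → num: PREDICT = { 'num' }
  'num' is in predict set, so this production goes in M[C, 'num']
C → c: PREDICT = { 'c' }
C → e: PREDICT = { 'e' }

M[C, 'num'] = C → num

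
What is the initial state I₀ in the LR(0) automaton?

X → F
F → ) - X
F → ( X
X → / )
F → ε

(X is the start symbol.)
{ [F → . ( X], [F → . ) - X], [F → .], [X → . / )], [X → . F], [X' → . X] }

First, augment the grammar with X' → X
I₀ = CLOSURE({ [X' → . X] }):
  [X' → . X] has the dot before X: add [X → . F], [X → . / )]
  [X → . F] has the dot before F: add [F → . ) - X], [F → . ( X], [F → .]
No further items can be added.

I₀ = { [F → . ( X], [F → . ) - X], [F → .], [X → . / )], [X → . F], [X' → . X] }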